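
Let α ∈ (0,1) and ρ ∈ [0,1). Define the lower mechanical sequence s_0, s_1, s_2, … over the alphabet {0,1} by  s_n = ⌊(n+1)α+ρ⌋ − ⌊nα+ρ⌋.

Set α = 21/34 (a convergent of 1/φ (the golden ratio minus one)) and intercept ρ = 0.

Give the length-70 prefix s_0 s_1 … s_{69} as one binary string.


n=0: ⌊(1·21)/34⌋ − ⌊(0·21)/34⌋ = ⌊21/34⌋ − ⌊0/34⌋ = 0 − 0 = 0
n=1: ⌊(2·21)/34⌋ − ⌊(1·21)/34⌋ = ⌊42/34⌋ − ⌊21/34⌋ = 1 − 0 = 1
n=2: ⌊(3·21)/34⌋ − ⌊(2·21)/34⌋ = ⌊63/34⌋ − ⌊42/34⌋ = 1 − 1 = 0
n=3: ⌊(4·21)/34⌋ − ⌊(3·21)/34⌋ = ⌊84/34⌋ − ⌊63/34⌋ = 2 − 1 = 1
n=4: ⌊(5·21)/34⌋ − ⌊(4·21)/34⌋ = ⌊105/34⌋ − ⌊84/34⌋ = 3 − 2 = 1
n=5: ⌊(6·21)/34⌋ − ⌊(5·21)/34⌋ = ⌊126/34⌋ − ⌊105/34⌋ = 3 − 3 = 0
n=6: ⌊(7·21)/34⌋ − ⌊(6·21)/34⌋ = ⌊147/34⌋ − ⌊126/34⌋ = 4 − 3 = 1
n=7: ⌊(8·21)/34⌋ − ⌊(7·21)/34⌋ = ⌊168/34⌋ − ⌊147/34⌋ = 4 − 4 = 0
n=8: ⌊(9·21)/34⌋ − ⌊(8·21)/34⌋ = ⌊189/34⌋ − ⌊168/34⌋ = 5 − 4 = 1
n=9: ⌊(10·21)/34⌋ − ⌊(9·21)/34⌋ = ⌊210/34⌋ − ⌊189/34⌋ = 6 − 5 = 1
n=10: ⌊(11·21)/34⌋ − ⌊(10·21)/34⌋ = ⌊231/34⌋ − ⌊210/34⌋ = 6 − 6 = 0
n=11: ⌊(12·21)/34⌋ − ⌊(11·21)/34⌋ = ⌊252/34⌋ − ⌊231/34⌋ = 7 − 6 = 1
n=12: ⌊(13·21)/34⌋ − ⌊(12·21)/34⌋ = ⌊273/34⌋ − ⌊252/34⌋ = 8 − 7 = 1
n=13: ⌊(14·21)/34⌋ − ⌊(13·21)/34⌋ = ⌊294/34⌋ − ⌊273/34⌋ = 8 − 8 = 0
n=14: ⌊(15·21)/34⌋ − ⌊(14·21)/34⌋ = ⌊315/34⌋ − ⌊294/34⌋ = 9 − 8 = 1
n=15: ⌊(16·21)/34⌋ − ⌊(15·21)/34⌋ = ⌊336/34⌋ − ⌊315/34⌋ = 9 − 9 = 0
n=16: ⌊(17·21)/34⌋ − ⌊(16·21)/34⌋ = ⌊357/34⌋ − ⌊336/34⌋ = 10 − 9 = 1
n=17: ⌊(18·21)/34⌋ − ⌊(17·21)/34⌋ = ⌊378/34⌋ − ⌊357/34⌋ = 11 − 10 = 1
n=18: ⌊(19·21)/34⌋ − ⌊(18·21)/34⌋ = ⌊399/34⌋ − ⌊378/34⌋ = 11 − 11 = 0
n=19: ⌊(20·21)/34⌋ − ⌊(19·21)/34⌋ = ⌊420/34⌋ − ⌊399/34⌋ = 12 − 11 = 1
n=20: ⌊(21·21)/34⌋ − ⌊(20·21)/34⌋ = ⌊441/34⌋ − ⌊420/34⌋ = 12 − 12 = 0
n=21: ⌊(22·21)/34⌋ − ⌊(21·21)/34⌋ = ⌊462/34⌋ − ⌊441/34⌋ = 13 − 12 = 1
n=22: ⌊(23·21)/34⌋ − ⌊(22·21)/34⌋ = ⌊483/34⌋ − ⌊462/34⌋ = 14 − 13 = 1
n=23: ⌊(24·21)/34⌋ − ⌊(23·21)/34⌋ = ⌊504/34⌋ − ⌊483/34⌋ = 14 − 14 = 0
n=24: ⌊(25·21)/34⌋ − ⌊(24·21)/34⌋ = ⌊525/34⌋ − ⌊504/34⌋ = 15 − 14 = 1
n=25: ⌊(26·21)/34⌋ − ⌊(25·21)/34⌋ = ⌊546/34⌋ − ⌊525/34⌋ = 16 − 15 = 1
n=26: ⌊(27·21)/34⌋ − ⌊(26·21)/34⌋ = ⌊567/34⌋ − ⌊546/34⌋ = 16 − 16 = 0
n=27: ⌊(28·21)/34⌋ − ⌊(27·21)/34⌋ = ⌊588/34⌋ − ⌊567/34⌋ = 17 − 16 = 1
n=28: ⌊(29·21)/34⌋ − ⌊(28·21)/34⌋ = ⌊609/34⌋ − ⌊588/34⌋ = 17 − 17 = 0
n=29: ⌊(30·21)/34⌋ − ⌊(29·21)/34⌋ = ⌊630/34⌋ − ⌊609/34⌋ = 18 − 17 = 1
n=30: ⌊(31·21)/34⌋ − ⌊(30·21)/34⌋ = ⌊651/34⌋ − ⌊630/34⌋ = 19 − 18 = 1
n=31: ⌊(32·21)/34⌋ − ⌊(31·21)/34⌋ = ⌊672/34⌋ − ⌊651/34⌋ = 19 − 19 = 0
n=32: ⌊(33·21)/34⌋ − ⌊(32·21)/34⌋ = ⌊693/34⌋ − ⌊672/34⌋ = 20 − 19 = 1
n=33: ⌊(34·21)/34⌋ − ⌊(33·21)/34⌋ = ⌊714/34⌋ − ⌊693/34⌋ = 21 − 20 = 1
n=34: ⌊(35·21)/34⌋ − ⌊(34·21)/34⌋ = ⌊735/34⌋ − ⌊714/34⌋ = 21 − 21 = 0
n=35: ⌊(36·21)/34⌋ − ⌊(35·21)/34⌋ = ⌊756/34⌋ − ⌊735/34⌋ = 22 − 21 = 1
n=36: ⌊(37·21)/34⌋ − ⌊(36·21)/34⌋ = ⌊777/34⌋ − ⌊756/34⌋ = 22 − 22 = 0
n=37: ⌊(38·21)/34⌋ − ⌊(37·21)/34⌋ = ⌊798/34⌋ − ⌊777/34⌋ = 23 − 22 = 1
n=38: ⌊(39·21)/34⌋ − ⌊(38·21)/34⌋ = ⌊819/34⌋ − ⌊798/34⌋ = 24 − 23 = 1
n=39: ⌊(40·21)/34⌋ − ⌊(39·21)/34⌋ = ⌊840/34⌋ − ⌊819/34⌋ = 24 − 24 = 0
n=40: ⌊(41·21)/34⌋ − ⌊(40·21)/34⌋ = ⌊861/34⌋ − ⌊840/34⌋ = 25 − 24 = 1
n=41: ⌊(42·21)/34⌋ − ⌊(41·21)/34⌋ = ⌊882/34⌋ − ⌊861/34⌋ = 25 − 25 = 0
n=42: ⌊(43·21)/34⌋ − ⌊(42·21)/34⌋ = ⌊903/34⌋ − ⌊882/34⌋ = 26 − 25 = 1
n=43: ⌊(44·21)/34⌋ − ⌊(43·21)/34⌋ = ⌊924/34⌋ − ⌊903/34⌋ = 27 − 26 = 1
n=44: ⌊(45·21)/34⌋ − ⌊(44·21)/34⌋ = ⌊945/34⌋ − ⌊924/34⌋ = 27 − 27 = 0
n=45: ⌊(46·21)/34⌋ − ⌊(45·21)/34⌋ = ⌊966/34⌋ − ⌊945/34⌋ = 28 − 27 = 1
n=46: ⌊(47·21)/34⌋ − ⌊(46·21)/34⌋ = ⌊987/34⌋ − ⌊966/34⌋ = 29 − 28 = 1
n=47: ⌊(48·21)/34⌋ − ⌊(47·21)/34⌋ = ⌊1008/34⌋ − ⌊987/34⌋ = 29 − 29 = 0
n=48: ⌊(49·21)/34⌋ − ⌊(48·21)/34⌋ = ⌊1029/34⌋ − ⌊1008/34⌋ = 30 − 29 = 1
n=49: ⌊(50·21)/34⌋ − ⌊(49·21)/34⌋ = ⌊1050/34⌋ − ⌊1029/34⌋ = 30 − 30 = 0
n=50: ⌊(51·21)/34⌋ − ⌊(50·21)/34⌋ = ⌊1071/34⌋ − ⌊1050/34⌋ = 31 − 30 = 1
n=51: ⌊(52·21)/34⌋ − ⌊(51·21)/34⌋ = ⌊1092/34⌋ − ⌊1071/34⌋ = 32 − 31 = 1
n=52: ⌊(53·21)/34⌋ − ⌊(52·21)/34⌋ = ⌊1113/34⌋ − ⌊1092/34⌋ = 32 − 32 = 0
n=53: ⌊(54·21)/34⌋ − ⌊(53·21)/34⌋ = ⌊1134/34⌋ − ⌊1113/34⌋ = 33 − 32 = 1
n=54: ⌊(55·21)/34⌋ − ⌊(54·21)/34⌋ = ⌊1155/34⌋ − ⌊1134/34⌋ = 33 − 33 = 0
n=55: ⌊(56·21)/34⌋ − ⌊(55·21)/34⌋ = ⌊1176/34⌋ − ⌊1155/34⌋ = 34 − 33 = 1
n=56: ⌊(57·21)/34⌋ − ⌊(56·21)/34⌋ = ⌊1197/34⌋ − ⌊1176/34⌋ = 35 − 34 = 1
n=57: ⌊(58·21)/34⌋ − ⌊(57·21)/34⌋ = ⌊1218/34⌋ − ⌊1197/34⌋ = 35 − 35 = 0
n=58: ⌊(59·21)/34⌋ − ⌊(58·21)/34⌋ = ⌊1239/34⌋ − ⌊1218/34⌋ = 36 − 35 = 1
n=59: ⌊(60·21)/34⌋ − ⌊(59·21)/34⌋ = ⌊1260/34⌋ − ⌊1239/34⌋ = 37 − 36 = 1
n=60: ⌊(61·21)/34⌋ − ⌊(60·21)/34⌋ = ⌊1281/34⌋ − ⌊1260/34⌋ = 37 − 37 = 0
n=61: ⌊(62·21)/34⌋ − ⌊(61·21)/34⌋ = ⌊1302/34⌋ − ⌊1281/34⌋ = 38 − 37 = 1
n=62: ⌊(63·21)/34⌋ − ⌊(62·21)/34⌋ = ⌊1323/34⌋ − ⌊1302/34⌋ = 38 − 38 = 0
n=63: ⌊(64·21)/34⌋ − ⌊(63·21)/34⌋ = ⌊1344/34⌋ − ⌊1323/34⌋ = 39 − 38 = 1
n=64: ⌊(65·21)/34⌋ − ⌊(64·21)/34⌋ = ⌊1365/34⌋ − ⌊1344/34⌋ = 40 − 39 = 1
n=65: ⌊(66·21)/34⌋ − ⌊(65·21)/34⌋ = ⌊1386/34⌋ − ⌊1365/34⌋ = 40 − 40 = 0
n=66: ⌊(67·21)/34⌋ − ⌊(66·21)/34⌋ = ⌊1407/34⌋ − ⌊1386/34⌋ = 41 − 40 = 1
n=67: ⌊(68·21)/34⌋ − ⌊(67·21)/34⌋ = ⌊1428/34⌋ − ⌊1407/34⌋ = 42 − 41 = 1
n=68: ⌊(69·21)/34⌋ − ⌊(68·21)/34⌋ = ⌊1449/34⌋ − ⌊1428/34⌋ = 42 − 42 = 0
n=69: ⌊(70·21)/34⌋ − ⌊(69·21)/34⌋ = ⌊1470/34⌋ − ⌊1449/34⌋ = 43 − 42 = 1

0101101011011010110101101101011011010110101101101011010110110101101101


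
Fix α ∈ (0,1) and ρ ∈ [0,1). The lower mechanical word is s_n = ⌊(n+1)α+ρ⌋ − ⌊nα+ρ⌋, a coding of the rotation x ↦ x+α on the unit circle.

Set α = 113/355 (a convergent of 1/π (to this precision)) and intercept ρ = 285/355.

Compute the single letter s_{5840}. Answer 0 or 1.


(n+1)α + ρ = (5841·113 + 285) / 355 = 660318/355
nα + ρ     = (5840·113 + 285) / 355 = 660205/355
⌊660318/355⌋ = 1860,  ⌊660205/355⌋ = 1859
s_{5840} = 1860 − 1859 = 1

1


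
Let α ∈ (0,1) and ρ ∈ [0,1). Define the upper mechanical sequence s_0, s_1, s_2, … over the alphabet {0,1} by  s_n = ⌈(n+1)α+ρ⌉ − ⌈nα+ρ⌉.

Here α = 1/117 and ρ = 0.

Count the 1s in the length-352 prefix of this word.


4

#1s = Σ_{n=0}^{351} s_n = Σ_{n=0}^{351} (⌈(n+1)α+ρ⌉ − ⌈nα+ρ⌉)
the sum telescopes: every ⌈nα+ρ⌉ with 0 < n < 352 appears once with + and once with −, leaving ⌈352α+ρ⌉ − ⌈0·α+ρ⌉
352α + ρ = (352·1) / 117 = 352/117
ρ = 0/117
⌈352/117⌉ = 4,  ⌈0/117⌉ = 0
#1s = 4 − 0 = 4


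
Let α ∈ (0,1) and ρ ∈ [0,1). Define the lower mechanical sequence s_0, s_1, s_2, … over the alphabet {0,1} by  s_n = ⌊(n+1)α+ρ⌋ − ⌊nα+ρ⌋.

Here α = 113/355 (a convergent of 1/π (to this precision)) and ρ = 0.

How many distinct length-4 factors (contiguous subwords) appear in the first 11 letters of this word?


4

t_n = ⌊(n·113)/355⌋ for n = 0 … 11:
  n=0…9: ⌊0/355⌋=0 ⌊113/355⌋=0 ⌊226/355⌋=0 ⌊339/355⌋=0 ⌊452/355⌋=1 ⌊565/355⌋=1 ⌊678/355⌋=1 ⌊791/355⌋=2 ⌊904/355⌋=2 ⌊1017/355⌋=2
  n=10…11: ⌊1130/355⌋=3 ⌊1243/355⌋=3
s_n = t_(n+1) − t_n for n = 0 … 10 gives
prefix = 00010010010
slide a length-4 window over [0..3] … [7..10] (8 windows); first occurrence of each distinct factor:
  [  0..  3] 0001
  [  1..  4] 0010
  [  2..  5] 0100
  [  3..  6] 1001
  (the other 4 windows repeat one of these)
distinct factors: {0001, 0010, 0100, 1001}
count = 4  (Sturmian bound for length 4 is 5)


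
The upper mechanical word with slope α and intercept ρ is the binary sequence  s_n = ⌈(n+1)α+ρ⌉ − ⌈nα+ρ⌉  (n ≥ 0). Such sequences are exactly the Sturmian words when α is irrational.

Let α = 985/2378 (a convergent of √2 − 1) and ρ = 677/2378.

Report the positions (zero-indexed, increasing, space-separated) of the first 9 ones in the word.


1 4 6 8 11 13 16 18 21

n=0: ⌈1662/2378⌉−⌈677/2378⌉ = 1−1 = 0
n=1: ⌈2647/2378⌉−⌈1662/2378⌉ = 2−1 = 1  ← one
n=2: ⌈3632/2378⌉−⌈2647/2378⌉ = 2−2 = 0
n=3: ⌈4617/2378⌉−⌈3632/2378⌉ = 2−2 = 0
n=4: ⌈5602/2378⌉−⌈4617/2378⌉ = 3−2 = 1  ← one
n=5: ⌈6587/2378⌉−⌈5602/2378⌉ = 3−3 = 0
n=6: ⌈7572/2378⌉−⌈6587/2378⌉ = 4−3 = 1  ← one
n=7: ⌈8557/2378⌉−⌈7572/2378⌉ = 4−4 = 0
n=8: ⌈9542/2378⌉−⌈8557/2378⌉ = 5−4 = 1  ← one
n=9: ⌈10527/2378⌉−⌈9542/2378⌉ = 5−5 = 0
n=10: ⌈11512/2378⌉−⌈10527/2378⌉ = 5−5 = 0
n=11: ⌈12497/2378⌉−⌈11512/2378⌉ = 6−5 = 1  ← one
n=12: ⌈13482/2378⌉−⌈12497/2378⌉ = 6−6 = 0
n=13: ⌈14467/2378⌉−⌈13482/2378⌉ = 7−6 = 1  ← one
n=14: ⌈15452/2378⌉−⌈14467/2378⌉ = 7−7 = 0
n=15: ⌈16437/2378⌉−⌈15452/2378⌉ = 7−7 = 0
n=16: ⌈17422/2378⌉−⌈16437/2378⌉ = 8−7 = 1  ← one
n=17: ⌈18407/2378⌉−⌈17422/2378⌉ = 8−8 = 0
n=18: ⌈19392/2378⌉−⌈18407/2378⌉ = 9−8 = 1  ← one
n=19: ⌈20377/2378⌉−⌈19392/2378⌉ = 9−9 = 0
n=20: ⌈21362/2378⌉−⌈20377/2378⌉ = 9−9 = 0
n=21: ⌈22347/2378⌉−⌈21362/2378⌉ = 10−9 = 1  ← one
positions of the first 9 ones: 1 4 6 8 11 13 16 18 21


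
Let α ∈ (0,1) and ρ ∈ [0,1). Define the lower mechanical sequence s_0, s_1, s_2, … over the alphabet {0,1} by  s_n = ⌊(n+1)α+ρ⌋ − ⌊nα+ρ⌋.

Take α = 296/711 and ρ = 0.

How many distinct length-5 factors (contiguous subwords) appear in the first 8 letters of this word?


t_n = ⌊(n·296)/711⌋ for n = 0 … 8:
  n=0…8: ⌊0/711⌋=0 ⌊296/711⌋=0 ⌊592/711⌋=0 ⌊888/711⌋=1 ⌊1184/711⌋=1 ⌊1480/711⌋=2 ⌊1776/711⌋=2 ⌊2072/711⌋=2 ⌊2368/711⌋=3
s_n = t_(n+1) − t_n for n = 0 … 7 gives
prefix = 00101001
slide a length-5 window over [0..4] … [3..7] (4 windows); first occurrence of each distinct factor:
  [  0..  4] 00101
  [  1..  5] 01010
  [  2..  6] 10100
  [  3..  7] 01001
distinct factors: {00101, 01001, 01010, 10100}
count = 4  (Sturmian bound for length 5 is 6)

4


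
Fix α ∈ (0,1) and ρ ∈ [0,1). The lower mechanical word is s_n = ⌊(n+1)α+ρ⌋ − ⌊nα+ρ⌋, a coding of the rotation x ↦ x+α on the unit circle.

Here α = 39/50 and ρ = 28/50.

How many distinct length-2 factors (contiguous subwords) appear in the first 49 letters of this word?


t_n = ⌊(n·39+28)/50⌋ for n = 0 … 49:
  n=0…9: ⌊28/50⌋=0 ⌊67/50⌋=1 ⌊106/50⌋=2 ⌊145/50⌋=2 ⌊184/50⌋=3 ⌊223/50⌋=4 ⌊262/50⌋=5 ⌊301/50⌋=6 ⌊340/50⌋=6 ⌊379/50⌋=7
  n=10…19: ⌊418/50⌋=8 ⌊457/50⌋=9 ⌊496/50⌋=9 ⌊535/50⌋=10 ⌊574/50⌋=11 ⌊613/50⌋=12 ⌊652/50⌋=13 ⌊691/50⌋=13 ⌊730/50⌋=14 ⌊769/50⌋=15
  n=20…29: ⌊808/50⌋=16 ⌊847/50⌋=16 ⌊886/50⌋=17 ⌊925/50⌋=18 ⌊964/50⌋=19 ⌊1003/50⌋=20 ⌊1042/50⌋=20 ⌊1081/50⌋=21 ⌊1120/50⌋=22 ⌊1159/50⌋=23
  n=30…39: ⌊1198/50⌋=23 ⌊1237/50⌋=24 ⌊1276/50⌋=25 ⌊1315/50⌋=26 ⌊1354/50⌋=27 ⌊1393/50⌋=27 ⌊1432/50⌋=28 ⌊1471/50⌋=29 ⌊1510/50⌋=30 ⌊1549/50⌋=30
  n=40…49: ⌊1588/50⌋=31 ⌊1627/50⌋=32 ⌊1666/50⌋=33 ⌊1705/50⌋=34 ⌊1744/50⌋=34 ⌊1783/50⌋=35 ⌊1822/50⌋=36 ⌊1861/50⌋=37 ⌊1900/50⌋=38 ⌊1939/50⌋=38
s_n = t_(n+1) − t_n for n = 0 … 48 gives
prefix = 1101111011101111011101111011101111011101111011110
slide a length-2 window over [0..1] … [47..48] (48 windows); first occurrence of each distinct factor:
  [  0..  1] 11
  [  1..  2] 10
  [  2..  3] 01
  (the other 45 windows repeat one of these)
distinct factors: {01, 10, 11}
count = 3  (Sturmian bound for length 2 is 3)

3


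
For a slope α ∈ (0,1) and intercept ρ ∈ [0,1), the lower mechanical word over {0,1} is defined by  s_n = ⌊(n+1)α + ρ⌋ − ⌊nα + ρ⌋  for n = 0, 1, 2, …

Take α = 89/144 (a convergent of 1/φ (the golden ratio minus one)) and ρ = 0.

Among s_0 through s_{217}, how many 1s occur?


134

#1s = Σ_{n=0}^{217} s_n = Σ_{n=0}^{217} (⌊(n+1)α+ρ⌋ − ⌊nα+ρ⌋)
the sum telescopes: every ⌊nα+ρ⌋ with 0 < n < 218 appears once with + and once with −, leaving ⌊218α+ρ⌋ − ⌊0·α+ρ⌋
218α + ρ = (218·89) / 144 = 19402/144
ρ = 0/144
⌊19402/144⌋ = 134,  ⌊0/144⌋ = 0
#1s = 134 − 0 = 134


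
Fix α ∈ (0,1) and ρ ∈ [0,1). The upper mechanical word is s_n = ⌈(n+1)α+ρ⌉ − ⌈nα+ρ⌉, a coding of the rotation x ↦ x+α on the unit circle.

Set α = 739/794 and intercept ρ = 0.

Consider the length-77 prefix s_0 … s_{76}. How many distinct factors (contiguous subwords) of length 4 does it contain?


t_n = ⌈(n·739)/794⌉ for n = 0 … 77:
  n=0…9: ⌈0/794⌉=0 ⌈739/794⌉=1 ⌈1478/794⌉=2 ⌈2217/794⌉=3 ⌈2956/794⌉=4 ⌈3695/794⌉=5 ⌈4434/794⌉=6 ⌈5173/794⌉=7 ⌈5912/794⌉=8 ⌈6651/794⌉=9
  n=10…19: ⌈7390/794⌉=10 ⌈8129/794⌉=11 ⌈8868/794⌉=12 ⌈9607/794⌉=13 ⌈10346/794⌉=14 ⌈11085/794⌉=14 ⌈11824/794⌉=15 ⌈12563/794⌉=16 ⌈13302/794⌉=17 ⌈14041/794⌉=18
  n=20…29: ⌈14780/794⌉=19 ⌈15519/794⌉=20 ⌈16258/794⌉=21 ⌈16997/794⌉=22 ⌈17736/794⌉=23 ⌈18475/794⌉=24 ⌈19214/794⌉=25 ⌈19953/794⌉=26 ⌈20692/794⌉=27 ⌈21431/794⌉=27
  n=30…39: ⌈22170/794⌉=28 ⌈22909/794⌉=29 ⌈23648/794⌉=30 ⌈24387/794⌉=31 ⌈25126/794⌉=32 ⌈25865/794⌉=33 ⌈26604/794⌉=34 ⌈27343/794⌉=35 ⌈28082/794⌉=36 ⌈28821/794⌉=37
  n=40…49: ⌈29560/794⌉=38 ⌈30299/794⌉=39 ⌈31038/794⌉=40 ⌈31777/794⌉=41 ⌈32516/794⌉=41 ⌈33255/794⌉=42 ⌈33994/794⌉=43 ⌈34733/794⌉=44 ⌈35472/794⌉=45 ⌈36211/794⌉=46
  n=50…59: ⌈36950/794⌉=47 ⌈37689/794⌉=48 ⌈38428/794⌉=49 ⌈39167/794⌉=50 ⌈39906/794⌉=51 ⌈40645/794⌉=52 ⌈41384/794⌉=53 ⌈42123/794⌉=54 ⌈42862/794⌉=54 ⌈43601/794⌉=55
  n=60…69: ⌈44340/794⌉=56 ⌈45079/794⌉=57 ⌈45818/794⌉=58 ⌈46557/794⌉=59 ⌈47296/794⌉=60 ⌈48035/794⌉=61 ⌈48774/794⌉=62 ⌈49513/794⌉=63 ⌈50252/794⌉=64 ⌈50991/794⌉=65
  n=70…77: ⌈51730/794⌉=66 ⌈52469/794⌉=67 ⌈53208/794⌉=68 ⌈53947/794⌉=68 ⌈54686/794⌉=69 ⌈55425/794⌉=70 ⌈56164/794⌉=71 ⌈56903/794⌉=72
s_n = t_(n+1) − t_n for n = 0 … 76 gives
prefix = 11111111111111011111111111110111111111111110111111111111101111111111111101111
slide a length-4 window over [0..3] … [73..76] (74 windows); first occurrence of each distinct factor:
  [  0..  3] 1111
  [ 11.. 14] 1110
  [ 12.. 15] 1101
  [ 13.. 16] 1011
  [ 14.. 17] 0111
  (the other 69 windows repeat one of these)
distinct factors: {0111, 1011, 1101, 1110, 1111}
count = 5  (Sturmian bound for length 4 is 5)

5


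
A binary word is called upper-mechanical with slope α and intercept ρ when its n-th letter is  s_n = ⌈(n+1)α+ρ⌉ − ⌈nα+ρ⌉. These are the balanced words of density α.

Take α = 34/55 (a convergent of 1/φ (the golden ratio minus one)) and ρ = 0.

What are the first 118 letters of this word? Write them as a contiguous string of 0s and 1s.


n=0: ⌈(1·34)/55⌉ − ⌈(0·34)/55⌉ = ⌈34/55⌉ − ⌈0/55⌉ = 1 − 0 = 1
n=1: ⌈(2·34)/55⌉ − ⌈(1·34)/55⌉ = ⌈68/55⌉ − ⌈34/55⌉ = 2 − 1 = 1
n=2: ⌈(3·34)/55⌉ − ⌈(2·34)/55⌉ = ⌈102/55⌉ − ⌈68/55⌉ = 2 − 2 = 0
n=3: ⌈(4·34)/55⌉ − ⌈(3·34)/55⌉ = ⌈136/55⌉ − ⌈102/55⌉ = 3 − 2 = 1
n=4: ⌈(5·34)/55⌉ − ⌈(4·34)/55⌉ = ⌈170/55⌉ − ⌈136/55⌉ = 4 − 3 = 1
n=5: ⌈(6·34)/55⌉ − ⌈(5·34)/55⌉ = ⌈204/55⌉ − ⌈170/55⌉ = 4 − 4 = 0
n=6: ⌈(7·34)/55⌉ − ⌈(6·34)/55⌉ = ⌈238/55⌉ − ⌈204/55⌉ = 5 − 4 = 1
n=7: ⌈(8·34)/55⌉ − ⌈(7·34)/55⌉ = ⌈272/55⌉ − ⌈238/55⌉ = 5 − 5 = 0
n=8: ⌈(9·34)/55⌉ − ⌈(8·34)/55⌉ = ⌈306/55⌉ − ⌈272/55⌉ = 6 − 5 = 1
n=9: ⌈(10·34)/55⌉ − ⌈(9·34)/55⌉ = ⌈340/55⌉ − ⌈306/55⌉ = 7 − 6 = 1
n=10: ⌈(11·34)/55⌉ − ⌈(10·34)/55⌉ = ⌈374/55⌉ − ⌈340/55⌉ = 7 − 7 = 0
n=11: ⌈(12·34)/55⌉ − ⌈(11·34)/55⌉ = ⌈408/55⌉ − ⌈374/55⌉ = 8 − 7 = 1
n=12: ⌈(13·34)/55⌉ − ⌈(12·34)/55⌉ = ⌈442/55⌉ − ⌈408/55⌉ = 9 − 8 = 1
n=13: ⌈(14·34)/55⌉ − ⌈(13·34)/55⌉ = ⌈476/55⌉ − ⌈442/55⌉ = 9 − 9 = 0
n=14: ⌈(15·34)/55⌉ − ⌈(14·34)/55⌉ = ⌈510/55⌉ − ⌈476/55⌉ = 10 − 9 = 1
n=15: ⌈(16·34)/55⌉ − ⌈(15·34)/55⌉ = ⌈544/55⌉ − ⌈510/55⌉ = 10 − 10 = 0
n=16: ⌈(17·34)/55⌉ − ⌈(16·34)/55⌉ = ⌈578/55⌉ − ⌈544/55⌉ = 11 − 10 = 1
n=17: ⌈(18·34)/55⌉ − ⌈(17·34)/55⌉ = ⌈612/55⌉ − ⌈578/55⌉ = 12 − 11 = 1
n=18: ⌈(19·34)/55⌉ − ⌈(18·34)/55⌉ = ⌈646/55⌉ − ⌈612/55⌉ = 12 − 12 = 0
n=19: ⌈(20·34)/55⌉ − ⌈(19·34)/55⌉ = ⌈680/55⌉ − ⌈646/55⌉ = 13 − 12 = 1
n=20: ⌈(21·34)/55⌉ − ⌈(20·34)/55⌉ = ⌈714/55⌉ − ⌈680/55⌉ = 13 − 13 = 0
n=21: ⌈(22·34)/55⌉ − ⌈(21·34)/55⌉ = ⌈748/55⌉ − ⌈714/55⌉ = 14 − 13 = 1
n=22: ⌈(23·34)/55⌉ − ⌈(22·34)/55⌉ = ⌈782/55⌉ − ⌈748/55⌉ = 15 − 14 = 1
n=23: ⌈(24·34)/55⌉ − ⌈(23·34)/55⌉ = ⌈816/55⌉ − ⌈782/55⌉ = 15 − 15 = 0
n=24: ⌈(25·34)/55⌉ − ⌈(24·34)/55⌉ = ⌈850/55⌉ − ⌈816/55⌉ = 16 − 15 = 1
n=25: ⌈(26·34)/55⌉ − ⌈(25·34)/55⌉ = ⌈884/55⌉ − ⌈850/55⌉ = 17 − 16 = 1
n=26: ⌈(27·34)/55⌉ − ⌈(26·34)/55⌉ = ⌈918/55⌉ − ⌈884/55⌉ = 17 − 17 = 0
n=27: ⌈(28·34)/55⌉ − ⌈(27·34)/55⌉ = ⌈952/55⌉ − ⌈918/55⌉ = 18 − 17 = 1
n=28: ⌈(29·34)/55⌉ − ⌈(28·34)/55⌉ = ⌈986/55⌉ − ⌈952/55⌉ = 18 − 18 = 0
n=29: ⌈(30·34)/55⌉ − ⌈(29·34)/55⌉ = ⌈1020/55⌉ − ⌈986/55⌉ = 19 − 18 = 1
n=30: ⌈(31·34)/55⌉ − ⌈(30·34)/55⌉ = ⌈1054/55⌉ − ⌈1020/55⌉ = 20 − 19 = 1
n=31: ⌈(32·34)/55⌉ − ⌈(31·34)/55⌉ = ⌈1088/55⌉ − ⌈1054/55⌉ = 20 − 20 = 0
n=32: ⌈(33·34)/55⌉ − ⌈(32·34)/55⌉ = ⌈1122/55⌉ − ⌈1088/55⌉ = 21 − 20 = 1
n=33: ⌈(34·34)/55⌉ − ⌈(33·34)/55⌉ = ⌈1156/55⌉ − ⌈1122/55⌉ = 22 − 21 = 1
n=34: ⌈(35·34)/55⌉ − ⌈(34·34)/55⌉ = ⌈1190/55⌉ − ⌈1156/55⌉ = 22 − 22 = 0
n=35: ⌈(36·34)/55⌉ − ⌈(35·34)/55⌉ = ⌈1224/55⌉ − ⌈1190/55⌉ = 23 − 22 = 1
n=36: ⌈(37·34)/55⌉ − ⌈(36·34)/55⌉ = ⌈1258/55⌉ − ⌈1224/55⌉ = 23 − 23 = 0
n=37: ⌈(38·34)/55⌉ − ⌈(37·34)/55⌉ = ⌈1292/55⌉ − ⌈1258/55⌉ = 24 − 23 = 1
n=38: ⌈(39·34)/55⌉ − ⌈(38·34)/55⌉ = ⌈1326/55⌉ − ⌈1292/55⌉ = 25 − 24 = 1
n=39: ⌈(40·34)/55⌉ − ⌈(39·34)/55⌉ = ⌈1360/55⌉ − ⌈1326/55⌉ = 25 − 25 = 0
n=40: ⌈(41·34)/55⌉ − ⌈(40·34)/55⌉ = ⌈1394/55⌉ − ⌈1360/55⌉ = 26 − 25 = 1
n=41: ⌈(42·34)/55⌉ − ⌈(41·34)/55⌉ = ⌈1428/55⌉ − ⌈1394/55⌉ = 26 − 26 = 0
n=42: ⌈(43·34)/55⌉ − ⌈(42·34)/55⌉ = ⌈1462/55⌉ − ⌈1428/55⌉ = 27 − 26 = 1
n=43: ⌈(44·34)/55⌉ − ⌈(43·34)/55⌉ = ⌈1496/55⌉ − ⌈1462/55⌉ = 28 − 27 = 1
n=44: ⌈(45·34)/55⌉ − ⌈(44·34)/55⌉ = ⌈1530/55⌉ − ⌈1496/55⌉ = 28 − 28 = 0
n=45: ⌈(46·34)/55⌉ − ⌈(45·34)/55⌉ = ⌈1564/55⌉ − ⌈1530/55⌉ = 29 − 28 = 1
n=46: ⌈(47·34)/55⌉ − ⌈(46·34)/55⌉ = ⌈1598/55⌉ − ⌈1564/55⌉ = 30 − 29 = 1
n=47: ⌈(48·34)/55⌉ − ⌈(47·34)/55⌉ = ⌈1632/55⌉ − ⌈1598/55⌉ = 30 − 30 = 0
n=48: ⌈(49·34)/55⌉ − ⌈(48·34)/55⌉ = ⌈1666/55⌉ − ⌈1632/55⌉ = 31 − 30 = 1
n=49: ⌈(50·34)/55⌉ − ⌈(49·34)/55⌉ = ⌈1700/55⌉ − ⌈1666/55⌉ = 31 − 31 = 0
n=50: ⌈(51·34)/55⌉ − ⌈(50·34)/55⌉ = ⌈1734/55⌉ − ⌈1700/55⌉ = 32 − 31 = 1
n=51: ⌈(52·34)/55⌉ − ⌈(51·34)/55⌉ = ⌈1768/55⌉ − ⌈1734/55⌉ = 33 − 32 = 1
n=52: ⌈(53·34)/55⌉ − ⌈(52·34)/55⌉ = ⌈1802/55⌉ − ⌈1768/55⌉ = 33 − 33 = 0
n=53: ⌈(54·34)/55⌉ − ⌈(53·34)/55⌉ = ⌈1836/55⌉ − ⌈1802/55⌉ = 34 − 33 = 1
n=54: ⌈(55·34)/55⌉ − ⌈(54·34)/55⌉ = ⌈1870/55⌉ − ⌈1836/55⌉ = 34 − 34 = 0
n=55: ⌈(56·34)/55⌉ − ⌈(55·34)/55⌉ = ⌈1904/55⌉ − ⌈1870/55⌉ = 35 − 34 = 1
n=56: ⌈(57·34)/55⌉ − ⌈(56·34)/55⌉ = ⌈1938/55⌉ − ⌈1904/55⌉ = 36 − 35 = 1
n=57: ⌈(58·34)/55⌉ − ⌈(57·34)/55⌉ = ⌈1972/55⌉ − ⌈1938/55⌉ = 36 − 36 = 0
n=58: ⌈(59·34)/55⌉ − ⌈(58·34)/55⌉ = ⌈2006/55⌉ − ⌈1972/55⌉ = 37 − 36 = 1
n=59: ⌈(60·34)/55⌉ − ⌈(59·34)/55⌉ = ⌈2040/55⌉ − ⌈2006/55⌉ = 38 − 37 = 1
n=60: ⌈(61·34)/55⌉ − ⌈(60·34)/55⌉ = ⌈2074/55⌉ − ⌈2040/55⌉ = 38 − 38 = 0
n=61: ⌈(62·34)/55⌉ − ⌈(61·34)/55⌉ = ⌈2108/55⌉ − ⌈2074/55⌉ = 39 − 38 = 1
n=62: ⌈(63·34)/55⌉ − ⌈(62·34)/55⌉ = ⌈2142/55⌉ − ⌈2108/55⌉ = 39 − 39 = 0
n=63: ⌈(64·34)/55⌉ − ⌈(63·34)/55⌉ = ⌈2176/55⌉ − ⌈2142/55⌉ = 40 − 39 = 1
n=64: ⌈(65·34)/55⌉ − ⌈(64·34)/55⌉ = ⌈2210/55⌉ − ⌈2176/55⌉ = 41 − 40 = 1
n=65: ⌈(66·34)/55⌉ − ⌈(65·34)/55⌉ = ⌈2244/55⌉ − ⌈2210/55⌉ = 41 − 41 = 0
n=66: ⌈(67·34)/55⌉ − ⌈(66·34)/55⌉ = ⌈2278/55⌉ − ⌈2244/55⌉ = 42 − 41 = 1
n=67: ⌈(68·34)/55⌉ − ⌈(67·34)/55⌉ = ⌈2312/55⌉ − ⌈2278/55⌉ = 43 − 42 = 1
n=68: ⌈(69·34)/55⌉ − ⌈(68·34)/55⌉ = ⌈2346/55⌉ − ⌈2312/55⌉ = 43 − 43 = 0
n=69: ⌈(70·34)/55⌉ − ⌈(69·34)/55⌉ = ⌈2380/55⌉ − ⌈2346/55⌉ = 44 − 43 = 1
n=70: ⌈(71·34)/55⌉ − ⌈(70·34)/55⌉ = ⌈2414/55⌉ − ⌈2380/55⌉ = 44 − 44 = 0
n=71: ⌈(72·34)/55⌉ − ⌈(71·34)/55⌉ = ⌈2448/55⌉ − ⌈2414/55⌉ = 45 − 44 = 1
n=72: ⌈(73·34)/55⌉ − ⌈(72·34)/55⌉ = ⌈2482/55⌉ − ⌈2448/55⌉ = 46 − 45 = 1
n=73: ⌈(74·34)/55⌉ − ⌈(73·34)/55⌉ = ⌈2516/55⌉ − ⌈2482/55⌉ = 46 − 46 = 0
n=74: ⌈(75·34)/55⌉ − ⌈(74·34)/55⌉ = ⌈2550/55⌉ − ⌈2516/55⌉ = 47 − 46 = 1
n=75: ⌈(76·34)/55⌉ − ⌈(75·34)/55⌉ = ⌈2584/55⌉ − ⌈2550/55⌉ = 47 − 47 = 0
n=76: ⌈(77·34)/55⌉ − ⌈(76·34)/55⌉ = ⌈2618/55⌉ − ⌈2584/55⌉ = 48 − 47 = 1
n=77: ⌈(78·34)/55⌉ − ⌈(77·34)/55⌉ = ⌈2652/55⌉ − ⌈2618/55⌉ = 49 − 48 = 1
n=78: ⌈(79·34)/55⌉ − ⌈(78·34)/55⌉ = ⌈2686/55⌉ − ⌈2652/55⌉ = 49 − 49 = 0
n=79: ⌈(80·34)/55⌉ − ⌈(79·34)/55⌉ = ⌈2720/55⌉ − ⌈2686/55⌉ = 50 − 49 = 1
n=80: ⌈(81·34)/55⌉ − ⌈(80·34)/55⌉ = ⌈2754/55⌉ − ⌈2720/55⌉ = 51 − 50 = 1
n=81: ⌈(82·34)/55⌉ − ⌈(81·34)/55⌉ = ⌈2788/55⌉ − ⌈2754/55⌉ = 51 − 51 = 0
n=82: ⌈(83·34)/55⌉ − ⌈(82·34)/55⌉ = ⌈2822/55⌉ − ⌈2788/55⌉ = 52 − 51 = 1
n=83: ⌈(84·34)/55⌉ − ⌈(83·34)/55⌉ = ⌈2856/55⌉ − ⌈2822/55⌉ = 52 − 52 = 0
n=84: ⌈(85·34)/55⌉ − ⌈(84·34)/55⌉ = ⌈2890/55⌉ − ⌈2856/55⌉ = 53 − 52 = 1
n=85: ⌈(86·34)/55⌉ − ⌈(85·34)/55⌉ = ⌈2924/55⌉ − ⌈2890/55⌉ = 54 − 53 = 1
n=86: ⌈(87·34)/55⌉ − ⌈(86·34)/55⌉ = ⌈2958/55⌉ − ⌈2924/55⌉ = 54 − 54 = 0
n=87: ⌈(88·34)/55⌉ − ⌈(87·34)/55⌉ = ⌈2992/55⌉ − ⌈2958/55⌉ = 55 − 54 = 1
n=88: ⌈(89·34)/55⌉ − ⌈(88·34)/55⌉ = ⌈3026/55⌉ − ⌈2992/55⌉ = 56 − 55 = 1
n=89: ⌈(90·34)/55⌉ − ⌈(89·34)/55⌉ = ⌈3060/55⌉ − ⌈3026/55⌉ = 56 − 56 = 0
n=90: ⌈(91·34)/55⌉ − ⌈(90·34)/55⌉ = ⌈3094/55⌉ − ⌈3060/55⌉ = 57 − 56 = 1
n=91: ⌈(92·34)/55⌉ − ⌈(91·34)/55⌉ = ⌈3128/55⌉ − ⌈3094/55⌉ = 57 − 57 = 0
n=92: ⌈(93·34)/55⌉ − ⌈(92·34)/55⌉ = ⌈3162/55⌉ − ⌈3128/55⌉ = 58 − 57 = 1
n=93: ⌈(94·34)/55⌉ − ⌈(93·34)/55⌉ = ⌈3196/55⌉ − ⌈3162/55⌉ = 59 − 58 = 1
n=94: ⌈(95·34)/55⌉ − ⌈(94·34)/55⌉ = ⌈3230/55⌉ − ⌈3196/55⌉ = 59 − 59 = 0
n=95: ⌈(96·34)/55⌉ − ⌈(95·34)/55⌉ = ⌈3264/55⌉ − ⌈3230/55⌉ = 60 − 59 = 1
n=96: ⌈(97·34)/55⌉ − ⌈(96·34)/55⌉ = ⌈3298/55⌉ − ⌈3264/55⌉ = 60 − 60 = 0
n=97: ⌈(98·34)/55⌉ − ⌈(97·34)/55⌉ = ⌈3332/55⌉ − ⌈3298/55⌉ = 61 − 60 = 1
n=98: ⌈(99·34)/55⌉ − ⌈(98·34)/55⌉ = ⌈3366/55⌉ − ⌈3332/55⌉ = 62 − 61 = 1
n=99: ⌈(100·34)/55⌉ − ⌈(99·34)/55⌉ = ⌈3400/55⌉ − ⌈3366/55⌉ = 62 − 62 = 0
n=100: ⌈(101·34)/55⌉ − ⌈(100·34)/55⌉ = ⌈3434/55⌉ − ⌈3400/55⌉ = 63 − 62 = 1
n=101: ⌈(102·34)/55⌉ − ⌈(101·34)/55⌉ = ⌈3468/55⌉ − ⌈3434/55⌉ = 64 − 63 = 1
n=102: ⌈(103·34)/55⌉ − ⌈(102·34)/55⌉ = ⌈3502/55⌉ − ⌈3468/55⌉ = 64 − 64 = 0
n=103: ⌈(104·34)/55⌉ − ⌈(103·34)/55⌉ = ⌈3536/55⌉ − ⌈3502/55⌉ = 65 − 64 = 1
n=104: ⌈(105·34)/55⌉ − ⌈(104·34)/55⌉ = ⌈3570/55⌉ − ⌈3536/55⌉ = 65 − 65 = 0
n=105: ⌈(106·34)/55⌉ − ⌈(105·34)/55⌉ = ⌈3604/55⌉ − ⌈3570/55⌉ = 66 − 65 = 1
n=106: ⌈(107·34)/55⌉ − ⌈(106·34)/55⌉ = ⌈3638/55⌉ − ⌈3604/55⌉ = 67 − 66 = 1
n=107: ⌈(108·34)/55⌉ − ⌈(107·34)/55⌉ = ⌈3672/55⌉ − ⌈3638/55⌉ = 67 − 67 = 0
n=108: ⌈(109·34)/55⌉ − ⌈(108·34)/55⌉ = ⌈3706/55⌉ − ⌈3672/55⌉ = 68 − 67 = 1
n=109: ⌈(110·34)/55⌉ − ⌈(109·34)/55⌉ = ⌈3740/55⌉ − ⌈3706/55⌉ = 68 − 68 = 0
n=110: ⌈(111·34)/55⌉ − ⌈(110·34)/55⌉ = ⌈3774/55⌉ − ⌈3740/55⌉ = 69 − 68 = 1
n=111: ⌈(112·34)/55⌉ − ⌈(111·34)/55⌉ = ⌈3808/55⌉ − ⌈3774/55⌉ = 70 − 69 = 1
n=112: ⌈(113·34)/55⌉ − ⌈(112·34)/55⌉ = ⌈3842/55⌉ − ⌈3808/55⌉ = 70 − 70 = 0
n=113: ⌈(114·34)/55⌉ − ⌈(113·34)/55⌉ = ⌈3876/55⌉ − ⌈3842/55⌉ = 71 − 70 = 1
n=114: ⌈(115·34)/55⌉ − ⌈(114·34)/55⌉ = ⌈3910/55⌉ − ⌈3876/55⌉ = 72 − 71 = 1
n=115: ⌈(116·34)/55⌉ − ⌈(115·34)/55⌉ = ⌈3944/55⌉ − ⌈3910/55⌉ = 72 − 72 = 0
n=116: ⌈(117·34)/55⌉ − ⌈(116·34)/55⌉ = ⌈3978/55⌉ − ⌈3944/55⌉ = 73 − 72 = 1
n=117: ⌈(118·34)/55⌉ − ⌈(117·34)/55⌉ = ⌈4012/55⌉ − ⌈3978/55⌉ = 73 − 73 = 0

1101101011011010110101101101011011010110101101101011010110110101101101011010110110101101101011010110110101101011011010


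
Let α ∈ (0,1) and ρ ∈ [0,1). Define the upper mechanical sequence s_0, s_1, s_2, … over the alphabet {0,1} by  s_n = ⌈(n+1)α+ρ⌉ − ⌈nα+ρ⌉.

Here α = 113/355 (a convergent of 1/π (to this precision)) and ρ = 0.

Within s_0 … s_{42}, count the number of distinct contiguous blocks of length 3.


t_n = ⌈(n·113)/355⌉ for n = 0 … 43:
  n=0…9: ⌈0/355⌉=0 ⌈113/355⌉=1 ⌈226/355⌉=1 ⌈339/355⌉=1 ⌈452/355⌉=2 ⌈565/355⌉=2 ⌈678/355⌉=2 ⌈791/355⌉=3 ⌈904/355⌉=3 ⌈1017/355⌉=3
  n=10…19: ⌈1130/355⌉=4 ⌈1243/355⌉=4 ⌈1356/355⌉=4 ⌈1469/355⌉=5 ⌈1582/355⌉=5 ⌈1695/355⌉=5 ⌈1808/355⌉=6 ⌈1921/355⌉=6 ⌈2034/355⌉=6 ⌈2147/355⌉=7
  n=20…29: ⌈2260/355⌉=7 ⌈2373/355⌉=7 ⌈2486/355⌉=8 ⌈2599/355⌉=8 ⌈2712/355⌉=8 ⌈2825/355⌉=8 ⌈2938/355⌉=9 ⌈3051/355⌉=9 ⌈3164/355⌉=9 ⌈3277/355⌉=10
  n=30…39: ⌈3390/355⌉=10 ⌈3503/355⌉=10 ⌈3616/355⌉=11 ⌈3729/355⌉=11 ⌈3842/355⌉=11 ⌈3955/355⌉=12 ⌈4068/355⌉=12 ⌈4181/355⌉=12 ⌈4294/355⌉=13 ⌈4407/355⌉=13
  n=40…43: ⌈4520/355⌉=13 ⌈4633/355⌉=14 ⌈4746/355⌉=14 ⌈4859/355⌉=14
s_n = t_(n+1) − t_n for n = 0 … 42 gives
prefix = 1001001001001001001001000100100100100100100
slide a length-3 window over [0..2] … [40..42] (41 windows); first occurrence of each distinct factor:
  [  0..  2] 100
  [  1..  3] 001
  [  2..  4] 010
  [ 22.. 24] 000
  (the other 37 windows repeat one of these)
distinct factors: {000, 001, 010, 100}
count = 4  (Sturmian bound for length 3 is 4)

4


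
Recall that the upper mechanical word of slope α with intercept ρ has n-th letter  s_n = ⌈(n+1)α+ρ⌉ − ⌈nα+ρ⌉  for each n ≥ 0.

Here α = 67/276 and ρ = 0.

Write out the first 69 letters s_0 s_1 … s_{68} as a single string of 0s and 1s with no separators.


n=0: ⌈(1·67)/276⌉ − ⌈(0·67)/276⌉ = ⌈67/276⌉ − ⌈0/276⌉ = 1 − 0 = 1
n=1: ⌈(2·67)/276⌉ − ⌈(1·67)/276⌉ = ⌈134/276⌉ − ⌈67/276⌉ = 1 − 1 = 0
n=2: ⌈(3·67)/276⌉ − ⌈(2·67)/276⌉ = ⌈201/276⌉ − ⌈134/276⌉ = 1 − 1 = 0
n=3: ⌈(4·67)/276⌉ − ⌈(3·67)/276⌉ = ⌈268/276⌉ − ⌈201/276⌉ = 1 − 1 = 0
n=4: ⌈(5·67)/276⌉ − ⌈(4·67)/276⌉ = ⌈335/276⌉ − ⌈268/276⌉ = 2 − 1 = 1
n=5: ⌈(6·67)/276⌉ − ⌈(5·67)/276⌉ = ⌈402/276⌉ − ⌈335/276⌉ = 2 − 2 = 0
n=6: ⌈(7·67)/276⌉ − ⌈(6·67)/276⌉ = ⌈469/276⌉ − ⌈402/276⌉ = 2 − 2 = 0
n=7: ⌈(8·67)/276⌉ − ⌈(7·67)/276⌉ = ⌈536/276⌉ − ⌈469/276⌉ = 2 − 2 = 0
n=8: ⌈(9·67)/276⌉ − ⌈(8·67)/276⌉ = ⌈603/276⌉ − ⌈536/276⌉ = 3 − 2 = 1
n=9: ⌈(10·67)/276⌉ − ⌈(9·67)/276⌉ = ⌈670/276⌉ − ⌈603/276⌉ = 3 − 3 = 0
n=10: ⌈(11·67)/276⌉ − ⌈(10·67)/276⌉ = ⌈737/276⌉ − ⌈670/276⌉ = 3 − 3 = 0
n=11: ⌈(12·67)/276⌉ − ⌈(11·67)/276⌉ = ⌈804/276⌉ − ⌈737/276⌉ = 3 − 3 = 0
n=12: ⌈(13·67)/276⌉ − ⌈(12·67)/276⌉ = ⌈871/276⌉ − ⌈804/276⌉ = 4 − 3 = 1
n=13: ⌈(14·67)/276⌉ − ⌈(13·67)/276⌉ = ⌈938/276⌉ − ⌈871/276⌉ = 4 − 4 = 0
n=14: ⌈(15·67)/276⌉ − ⌈(14·67)/276⌉ = ⌈1005/276⌉ − ⌈938/276⌉ = 4 − 4 = 0
n=15: ⌈(16·67)/276⌉ − ⌈(15·67)/276⌉ = ⌈1072/276⌉ − ⌈1005/276⌉ = 4 − 4 = 0
n=16: ⌈(17·67)/276⌉ − ⌈(16·67)/276⌉ = ⌈1139/276⌉ − ⌈1072/276⌉ = 5 − 4 = 1
n=17: ⌈(18·67)/276⌉ − ⌈(17·67)/276⌉ = ⌈1206/276⌉ − ⌈1139/276⌉ = 5 − 5 = 0
n=18: ⌈(19·67)/276⌉ − ⌈(18·67)/276⌉ = ⌈1273/276⌉ − ⌈1206/276⌉ = 5 − 5 = 0
n=19: ⌈(20·67)/276⌉ − ⌈(19·67)/276⌉ = ⌈1340/276⌉ − ⌈1273/276⌉ = 5 − 5 = 0
n=20: ⌈(21·67)/276⌉ − ⌈(20·67)/276⌉ = ⌈1407/276⌉ − ⌈1340/276⌉ = 6 − 5 = 1
n=21: ⌈(22·67)/276⌉ − ⌈(21·67)/276⌉ = ⌈1474/276⌉ − ⌈1407/276⌉ = 6 − 6 = 0
n=22: ⌈(23·67)/276⌉ − ⌈(22·67)/276⌉ = ⌈1541/276⌉ − ⌈1474/276⌉ = 6 − 6 = 0
n=23: ⌈(24·67)/276⌉ − ⌈(23·67)/276⌉ = ⌈1608/276⌉ − ⌈1541/276⌉ = 6 − 6 = 0
n=24: ⌈(25·67)/276⌉ − ⌈(24·67)/276⌉ = ⌈1675/276⌉ − ⌈1608/276⌉ = 7 − 6 = 1
n=25: ⌈(26·67)/276⌉ − ⌈(25·67)/276⌉ = ⌈1742/276⌉ − ⌈1675/276⌉ = 7 − 7 = 0
n=26: ⌈(27·67)/276⌉ − ⌈(26·67)/276⌉ = ⌈1809/276⌉ − ⌈1742/276⌉ = 7 − 7 = 0
n=27: ⌈(28·67)/276⌉ − ⌈(27·67)/276⌉ = ⌈1876/276⌉ − ⌈1809/276⌉ = 7 − 7 = 0
n=28: ⌈(29·67)/276⌉ − ⌈(28·67)/276⌉ = ⌈1943/276⌉ − ⌈1876/276⌉ = 8 − 7 = 1
n=29: ⌈(30·67)/276⌉ − ⌈(29·67)/276⌉ = ⌈2010/276⌉ − ⌈1943/276⌉ = 8 − 8 = 0
n=30: ⌈(31·67)/276⌉ − ⌈(30·67)/276⌉ = ⌈2077/276⌉ − ⌈2010/276⌉ = 8 − 8 = 0
n=31: ⌈(32·67)/276⌉ − ⌈(31·67)/276⌉ = ⌈2144/276⌉ − ⌈2077/276⌉ = 8 − 8 = 0
n=32: ⌈(33·67)/276⌉ − ⌈(32·67)/276⌉ = ⌈2211/276⌉ − ⌈2144/276⌉ = 9 − 8 = 1
n=33: ⌈(34·67)/276⌉ − ⌈(33·67)/276⌉ = ⌈2278/276⌉ − ⌈2211/276⌉ = 9 − 9 = 0
n=34: ⌈(35·67)/276⌉ − ⌈(34·67)/276⌉ = ⌈2345/276⌉ − ⌈2278/276⌉ = 9 − 9 = 0
n=35: ⌈(36·67)/276⌉ − ⌈(35·67)/276⌉ = ⌈2412/276⌉ − ⌈2345/276⌉ = 9 − 9 = 0
n=36: ⌈(37·67)/276⌉ − ⌈(36·67)/276⌉ = ⌈2479/276⌉ − ⌈2412/276⌉ = 9 − 9 = 0
n=37: ⌈(38·67)/276⌉ − ⌈(37·67)/276⌉ = ⌈2546/276⌉ − ⌈2479/276⌉ = 10 − 9 = 1
n=38: ⌈(39·67)/276⌉ − ⌈(38·67)/276⌉ = ⌈2613/276⌉ − ⌈2546/276⌉ = 10 − 10 = 0
n=39: ⌈(40·67)/276⌉ − ⌈(39·67)/276⌉ = ⌈2680/276⌉ − ⌈2613/276⌉ = 10 − 10 = 0
n=40: ⌈(41·67)/276⌉ − ⌈(40·67)/276⌉ = ⌈2747/276⌉ − ⌈2680/276⌉ = 10 − 10 = 0
n=41: ⌈(42·67)/276⌉ − ⌈(41·67)/276⌉ = ⌈2814/276⌉ − ⌈2747/276⌉ = 11 − 10 = 1
n=42: ⌈(43·67)/276⌉ − ⌈(42·67)/276⌉ = ⌈2881/276⌉ − ⌈2814/276⌉ = 11 − 11 = 0
n=43: ⌈(44·67)/276⌉ − ⌈(43·67)/276⌉ = ⌈2948/276⌉ − ⌈2881/276⌉ = 11 − 11 = 0
n=44: ⌈(45·67)/276⌉ − ⌈(44·67)/276⌉ = ⌈3015/276⌉ − ⌈2948/276⌉ = 11 − 11 = 0
n=45: ⌈(46·67)/276⌉ − ⌈(45·67)/276⌉ = ⌈3082/276⌉ − ⌈3015/276⌉ = 12 − 11 = 1
n=46: ⌈(47·67)/276⌉ − ⌈(46·67)/276⌉ = ⌈3149/276⌉ − ⌈3082/276⌉ = 12 − 12 = 0
n=47: ⌈(48·67)/276⌉ − ⌈(47·67)/276⌉ = ⌈3216/276⌉ − ⌈3149/276⌉ = 12 − 12 = 0
n=48: ⌈(49·67)/276⌉ − ⌈(48·67)/276⌉ = ⌈3283/276⌉ − ⌈3216/276⌉ = 12 − 12 = 0
n=49: ⌈(50·67)/276⌉ − ⌈(49·67)/276⌉ = ⌈3350/276⌉ − ⌈3283/276⌉ = 13 − 12 = 1
n=50: ⌈(51·67)/276⌉ − ⌈(50·67)/276⌉ = ⌈3417/276⌉ − ⌈3350/276⌉ = 13 − 13 = 0
n=51: ⌈(52·67)/276⌉ − ⌈(51·67)/276⌉ = ⌈3484/276⌉ − ⌈3417/276⌉ = 13 − 13 = 0
n=52: ⌈(53·67)/276⌉ − ⌈(52·67)/276⌉ = ⌈3551/276⌉ − ⌈3484/276⌉ = 13 − 13 = 0
n=53: ⌈(54·67)/276⌉ − ⌈(53·67)/276⌉ = ⌈3618/276⌉ − ⌈3551/276⌉ = 14 − 13 = 1
n=54: ⌈(55·67)/276⌉ − ⌈(54·67)/276⌉ = ⌈3685/276⌉ − ⌈3618/276⌉ = 14 − 14 = 0
n=55: ⌈(56·67)/276⌉ − ⌈(55·67)/276⌉ = ⌈3752/276⌉ − ⌈3685/276⌉ = 14 − 14 = 0
n=56: ⌈(57·67)/276⌉ − ⌈(56·67)/276⌉ = ⌈3819/276⌉ − ⌈3752/276⌉ = 14 − 14 = 0
n=57: ⌈(58·67)/276⌉ − ⌈(57·67)/276⌉ = ⌈3886/276⌉ − ⌈3819/276⌉ = 15 − 14 = 1
n=58: ⌈(59·67)/276⌉ − ⌈(58·67)/276⌉ = ⌈3953/276⌉ − ⌈3886/276⌉ = 15 − 15 = 0
n=59: ⌈(60·67)/276⌉ − ⌈(59·67)/276⌉ = ⌈4020/276⌉ − ⌈3953/276⌉ = 15 − 15 = 0
n=60: ⌈(61·67)/276⌉ − ⌈(60·67)/276⌉ = ⌈4087/276⌉ − ⌈4020/276⌉ = 15 − 15 = 0
n=61: ⌈(62·67)/276⌉ − ⌈(61·67)/276⌉ = ⌈4154/276⌉ − ⌈4087/276⌉ = 16 − 15 = 1
n=62: ⌈(63·67)/276⌉ − ⌈(62·67)/276⌉ = ⌈4221/276⌉ − ⌈4154/276⌉ = 16 − 16 = 0
n=63: ⌈(64·67)/276⌉ − ⌈(63·67)/276⌉ = ⌈4288/276⌉ − ⌈4221/276⌉ = 16 − 16 = 0
n=64: ⌈(65·67)/276⌉ − ⌈(64·67)/276⌉ = ⌈4355/276⌉ − ⌈4288/276⌉ = 16 − 16 = 0
n=65: ⌈(66·67)/276⌉ − ⌈(65·67)/276⌉ = ⌈4422/276⌉ − ⌈4355/276⌉ = 17 − 16 = 1
n=66: ⌈(67·67)/276⌉ − ⌈(66·67)/276⌉ = ⌈4489/276⌉ − ⌈4422/276⌉ = 17 − 17 = 0
n=67: ⌈(68·67)/276⌉ − ⌈(67·67)/276⌉ = ⌈4556/276⌉ − ⌈4489/276⌉ = 17 − 17 = 0
n=68: ⌈(69·67)/276⌉ − ⌈(68·67)/276⌉ = ⌈4623/276⌉ − ⌈4556/276⌉ = 17 − 17 = 0

100010001000100010001000100010001000010001000100010001000100010001000


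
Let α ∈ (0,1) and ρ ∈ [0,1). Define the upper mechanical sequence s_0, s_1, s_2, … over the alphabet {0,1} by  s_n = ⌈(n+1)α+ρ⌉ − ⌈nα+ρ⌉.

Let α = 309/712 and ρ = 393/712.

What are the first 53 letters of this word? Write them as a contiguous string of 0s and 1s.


n=0: ⌈(1·309+393)/712⌉ − ⌈(0·309+393)/712⌉ = ⌈702/712⌉ − ⌈393/712⌉ = 1 − 1 = 0
n=1: ⌈(2·309+393)/712⌉ − ⌈(1·309+393)/712⌉ = ⌈1011/712⌉ − ⌈702/712⌉ = 2 − 1 = 1
n=2: ⌈(3·309+393)/712⌉ − ⌈(2·309+393)/712⌉ = ⌈1320/712⌉ − ⌈1011/712⌉ = 2 − 2 = 0
n=3: ⌈(4·309+393)/712⌉ − ⌈(3·309+393)/712⌉ = ⌈1629/712⌉ − ⌈1320/712⌉ = 3 − 2 = 1
n=4: ⌈(5·309+393)/712⌉ − ⌈(4·309+393)/712⌉ = ⌈1938/712⌉ − ⌈1629/712⌉ = 3 − 3 = 0
n=5: ⌈(6·309+393)/712⌉ − ⌈(5·309+393)/712⌉ = ⌈2247/712⌉ − ⌈1938/712⌉ = 4 − 3 = 1
n=6: ⌈(7·309+393)/712⌉ − ⌈(6·309+393)/712⌉ = ⌈2556/712⌉ − ⌈2247/712⌉ = 4 − 4 = 0
n=7: ⌈(8·309+393)/712⌉ − ⌈(7·309+393)/712⌉ = ⌈2865/712⌉ − ⌈2556/712⌉ = 5 − 4 = 1
n=8: ⌈(9·309+393)/712⌉ − ⌈(8·309+393)/712⌉ = ⌈3174/712⌉ − ⌈2865/712⌉ = 5 − 5 = 0
n=9: ⌈(10·309+393)/712⌉ − ⌈(9·309+393)/712⌉ = ⌈3483/712⌉ − ⌈3174/712⌉ = 5 − 5 = 0
n=10: ⌈(11·309+393)/712⌉ − ⌈(10·309+393)/712⌉ = ⌈3792/712⌉ − ⌈3483/712⌉ = 6 − 5 = 1
n=11: ⌈(12·309+393)/712⌉ − ⌈(11·309+393)/712⌉ = ⌈4101/712⌉ − ⌈3792/712⌉ = 6 − 6 = 0
n=12: ⌈(13·309+393)/712⌉ − ⌈(12·309+393)/712⌉ = ⌈4410/712⌉ − ⌈4101/712⌉ = 7 − 6 = 1
n=13: ⌈(14·309+393)/712⌉ − ⌈(13·309+393)/712⌉ = ⌈4719/712⌉ − ⌈4410/712⌉ = 7 − 7 = 0
n=14: ⌈(15·309+393)/712⌉ − ⌈(14·309+393)/712⌉ = ⌈5028/712⌉ − ⌈4719/712⌉ = 8 − 7 = 1
n=15: ⌈(16·309+393)/712⌉ − ⌈(15·309+393)/712⌉ = ⌈5337/712⌉ − ⌈5028/712⌉ = 8 − 8 = 0
n=16: ⌈(17·309+393)/712⌉ − ⌈(16·309+393)/712⌉ = ⌈5646/712⌉ − ⌈5337/712⌉ = 8 − 8 = 0
n=17: ⌈(18·309+393)/712⌉ − ⌈(17·309+393)/712⌉ = ⌈5955/712⌉ − ⌈5646/712⌉ = 9 − 8 = 1
n=18: ⌈(19·309+393)/712⌉ − ⌈(18·309+393)/712⌉ = ⌈6264/712⌉ − ⌈5955/712⌉ = 9 − 9 = 0
n=19: ⌈(20·309+393)/712⌉ − ⌈(19·309+393)/712⌉ = ⌈6573/712⌉ − ⌈6264/712⌉ = 10 − 9 = 1
n=20: ⌈(21·309+393)/712⌉ − ⌈(20·309+393)/712⌉ = ⌈6882/712⌉ − ⌈6573/712⌉ = 10 − 10 = 0
n=21: ⌈(22·309+393)/712⌉ − ⌈(21·309+393)/712⌉ = ⌈7191/712⌉ − ⌈6882/712⌉ = 11 − 10 = 1
n=22: ⌈(23·309+393)/712⌉ − ⌈(22·309+393)/712⌉ = ⌈7500/712⌉ − ⌈7191/712⌉ = 11 − 11 = 0
n=23: ⌈(24·309+393)/712⌉ − ⌈(23·309+393)/712⌉ = ⌈7809/712⌉ − ⌈7500/712⌉ = 11 − 11 = 0
n=24: ⌈(25·309+393)/712⌉ − ⌈(24·309+393)/712⌉ = ⌈8118/712⌉ − ⌈7809/712⌉ = 12 − 11 = 1
n=25: ⌈(26·309+393)/712⌉ − ⌈(25·309+393)/712⌉ = ⌈8427/712⌉ − ⌈8118/712⌉ = 12 − 12 = 0
n=26: ⌈(27·309+393)/712⌉ − ⌈(26·309+393)/712⌉ = ⌈8736/712⌉ − ⌈8427/712⌉ = 13 − 12 = 1
n=27: ⌈(28·309+393)/712⌉ − ⌈(27·309+393)/712⌉ = ⌈9045/712⌉ − ⌈8736/712⌉ = 13 − 13 = 0
n=28: ⌈(29·309+393)/712⌉ − ⌈(28·309+393)/712⌉ = ⌈9354/712⌉ − ⌈9045/712⌉ = 14 − 13 = 1
n=29: ⌈(30·309+393)/712⌉ − ⌈(29·309+393)/712⌉ = ⌈9663/712⌉ − ⌈9354/712⌉ = 14 − 14 = 0
n=30: ⌈(31·309+393)/712⌉ − ⌈(30·309+393)/712⌉ = ⌈9972/712⌉ − ⌈9663/712⌉ = 15 − 14 = 1
n=31: ⌈(32·309+393)/712⌉ − ⌈(31·309+393)/712⌉ = ⌈10281/712⌉ − ⌈9972/712⌉ = 15 − 15 = 0
n=32: ⌈(33·309+393)/712⌉ − ⌈(32·309+393)/712⌉ = ⌈10590/712⌉ − ⌈10281/712⌉ = 15 − 15 = 0
n=33: ⌈(34·309+393)/712⌉ − ⌈(33·309+393)/712⌉ = ⌈10899/712⌉ − ⌈10590/712⌉ = 16 − 15 = 1
n=34: ⌈(35·309+393)/712⌉ − ⌈(34·309+393)/712⌉ = ⌈11208/712⌉ − ⌈10899/712⌉ = 16 − 16 = 0
n=35: ⌈(36·309+393)/712⌉ − ⌈(35·309+393)/712⌉ = ⌈11517/712⌉ − ⌈11208/712⌉ = 17 − 16 = 1
n=36: ⌈(37·309+393)/712⌉ − ⌈(36·309+393)/712⌉ = ⌈11826/712⌉ − ⌈11517/712⌉ = 17 − 17 = 0
n=37: ⌈(38·309+393)/712⌉ − ⌈(37·309+393)/712⌉ = ⌈12135/712⌉ − ⌈11826/712⌉ = 18 − 17 = 1
n=38: ⌈(39·309+393)/712⌉ − ⌈(38·309+393)/712⌉ = ⌈12444/712⌉ − ⌈12135/712⌉ = 18 − 18 = 0
n=39: ⌈(40·309+393)/712⌉ − ⌈(39·309+393)/712⌉ = ⌈12753/712⌉ − ⌈12444/712⌉ = 18 − 18 = 0
n=40: ⌈(41·309+393)/712⌉ − ⌈(40·309+393)/712⌉ = ⌈13062/712⌉ − ⌈12753/712⌉ = 19 − 18 = 1
n=41: ⌈(42·309+393)/712⌉ − ⌈(41·309+393)/712⌉ = ⌈13371/712⌉ − ⌈13062/712⌉ = 19 − 19 = 0
n=42: ⌈(43·309+393)/712⌉ − ⌈(42·309+393)/712⌉ = ⌈13680/712⌉ − ⌈13371/712⌉ = 20 − 19 = 1
n=43: ⌈(44·309+393)/712⌉ − ⌈(43·309+393)/712⌉ = ⌈13989/712⌉ − ⌈13680/712⌉ = 20 − 20 = 0
n=44: ⌈(45·309+393)/712⌉ − ⌈(44·309+393)/712⌉ = ⌈14298/712⌉ − ⌈13989/712⌉ = 21 − 20 = 1
n=45: ⌈(46·309+393)/712⌉ − ⌈(45·309+393)/712⌉ = ⌈14607/712⌉ − ⌈14298/712⌉ = 21 − 21 = 0
n=46: ⌈(47·309+393)/712⌉ − ⌈(46·309+393)/712⌉ = ⌈14916/712⌉ − ⌈14607/712⌉ = 21 − 21 = 0
n=47: ⌈(48·309+393)/712⌉ − ⌈(47·309+393)/712⌉ = ⌈15225/712⌉ − ⌈14916/712⌉ = 22 − 21 = 1
n=48: ⌈(49·309+393)/712⌉ − ⌈(48·309+393)/712⌉ = ⌈15534/712⌉ − ⌈15225/712⌉ = 22 − 22 = 0
n=49: ⌈(50·309+393)/712⌉ − ⌈(49·309+393)/712⌉ = ⌈15843/712⌉ − ⌈15534/712⌉ = 23 − 22 = 1
n=50: ⌈(51·309+393)/712⌉ − ⌈(50·309+393)/712⌉ = ⌈16152/712⌉ − ⌈15843/712⌉ = 23 − 23 = 0
n=51: ⌈(52·309+393)/712⌉ − ⌈(51·309+393)/712⌉ = ⌈16461/712⌉ − ⌈16152/712⌉ = 24 − 23 = 1
n=52: ⌈(53·309+393)/712⌉ − ⌈(52·309+393)/712⌉ = ⌈16770/712⌉ − ⌈16461/712⌉ = 24 − 24 = 0

01010101001010100101010010101010010101001010100101010
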